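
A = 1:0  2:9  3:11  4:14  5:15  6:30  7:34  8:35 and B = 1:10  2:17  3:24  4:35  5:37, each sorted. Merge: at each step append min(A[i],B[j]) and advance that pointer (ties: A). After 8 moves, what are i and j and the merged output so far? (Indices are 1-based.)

[i=1,j=1] A[i]=0<=B[j]=10 take 0 → i++
[i=2,j=1] A[i]=9<=B[j]=10 take 9 → i++
[i=3,j=1] A[i]=11>B[j]=10 take 10 → j++
[i=3,j=2] A[i]=11<=B[j]=17 take 11 → i++
[i=4,j=2] A[i]=14<=B[j]=17 take 14 → i++
[i=5,j=2] A[i]=15<=B[j]=17 take 15 → i++
[i=6,j=2] A[i]=30>B[j]=17 take 17 → j++
[i=6,j=3] A[i]=30>B[j]=24 take 24 → j++

i=6, j=4, merged so far=[0, 9, 10, 11, 14, 15, 17, 24]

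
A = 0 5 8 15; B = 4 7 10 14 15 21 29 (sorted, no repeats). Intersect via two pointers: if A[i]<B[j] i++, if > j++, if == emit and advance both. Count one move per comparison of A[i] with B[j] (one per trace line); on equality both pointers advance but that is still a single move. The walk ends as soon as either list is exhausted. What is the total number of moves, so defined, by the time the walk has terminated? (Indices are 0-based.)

i=0 j=0: 0<4, i++
i=1 j=0: 5>4, j++
i=1 j=1: 5<7, i++
i=2 j=1: 8>7, j++
i=2 j=2: 8<10, i++
i=3 j=2: 15>10, j++
i=3 j=3: 15>14, j++
i=3 j=4: 15==15 emit, i++,j++

8 moves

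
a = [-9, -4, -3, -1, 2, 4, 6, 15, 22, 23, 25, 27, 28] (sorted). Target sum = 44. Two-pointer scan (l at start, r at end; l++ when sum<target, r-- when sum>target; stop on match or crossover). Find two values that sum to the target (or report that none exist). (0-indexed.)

no pair

[0,12] -9+28=19 <44 → l++
[1,12] -4+28=24 <44 → l++
[2,12] -3+28=25 <44 → l++
[3,12] -1+28=27 <44 → l++
[4,12] 2+28=30 <44 → l++
[5,12] 4+28=32 <44 → l++
[6,12] 6+28=34 <44 → l++
[7,12] 15+28=43 <44 → l++
[8,12] 22+28=50 >44 → r--
[8,11] 22+27=49 >44 → r--
[8,10] 22+25=47 >44 → r--
[8,9] 22+23=45 >44 → r--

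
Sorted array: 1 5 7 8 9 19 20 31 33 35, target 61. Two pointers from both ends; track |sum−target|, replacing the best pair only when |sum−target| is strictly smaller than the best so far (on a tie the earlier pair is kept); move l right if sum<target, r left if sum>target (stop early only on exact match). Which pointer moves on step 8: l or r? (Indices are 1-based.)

r

[1,10] 1+35=36 d=25 * → l++
[2,10] 5+35=40 d=21 * → l++
[3,10] 7+35=42 d=19 * → l++
[4,10] 8+35=43 d=18 * → l++
[5,10] 9+35=44 d=17 * → l++
[6,10] 19+35=54 d=7 * → l++
[7,10] 20+35=55 d=6 * → l++
[8,10] 31+35=66 d=5 * → r--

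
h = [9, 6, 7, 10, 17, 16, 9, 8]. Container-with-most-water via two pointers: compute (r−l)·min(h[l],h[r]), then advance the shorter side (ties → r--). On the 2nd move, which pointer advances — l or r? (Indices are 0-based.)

[0,7] min(9,8)*7=56 best=56 * → r--
[0,6] min(9,9)*6=54 best=56 → r--

r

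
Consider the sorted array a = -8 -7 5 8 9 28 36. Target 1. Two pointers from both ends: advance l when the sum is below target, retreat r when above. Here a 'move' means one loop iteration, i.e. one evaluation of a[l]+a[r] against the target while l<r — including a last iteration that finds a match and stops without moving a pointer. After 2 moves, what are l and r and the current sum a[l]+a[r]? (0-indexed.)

l=0, r=4, sum=1

[0,6] -8+36=28 >1 → r--
[0,5] -8+28=20 >1 → r--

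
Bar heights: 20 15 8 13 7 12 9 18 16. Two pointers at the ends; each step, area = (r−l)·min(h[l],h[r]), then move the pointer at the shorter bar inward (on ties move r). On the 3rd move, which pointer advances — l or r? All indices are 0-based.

[0,8] min(20,16)*8=128 best=128 * → r--
[0,7] min(20,18)*7=126 best=128 → r--
[0,6] min(20,9)*6=54 best=128 → r--

r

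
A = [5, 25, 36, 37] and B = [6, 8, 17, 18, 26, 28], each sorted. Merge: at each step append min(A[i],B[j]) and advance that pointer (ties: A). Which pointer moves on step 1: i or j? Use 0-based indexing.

[i=0,j=0] A[i]=5<=B[j]=6 take 5 → i++

i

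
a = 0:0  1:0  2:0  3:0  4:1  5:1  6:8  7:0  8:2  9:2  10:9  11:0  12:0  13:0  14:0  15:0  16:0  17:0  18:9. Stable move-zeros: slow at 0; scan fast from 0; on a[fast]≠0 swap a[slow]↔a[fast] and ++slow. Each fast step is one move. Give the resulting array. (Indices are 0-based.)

[1, 1, 8, 2, 2, 9, 9, 0, 0, 0, 0, 0, 0, 0, 0, 0, 0, 0, 0]

slow=0 fast=0: a[fast]=0, fast++
slow=0 fast=1: a[fast]=0, fast++
slow=0 fast=2: a[fast]=0, fast++
slow=0 fast=3: a[fast]=0, fast++
slow=0 fast=4: a[fast]=1≠0 swap→a[0]=1, slow++,fast++
slow=1 fast=5: a[fast]=1≠0 swap→a[1]=1, slow++,fast++
slow=2 fast=6: a[fast]=8≠0 swap→a[2]=8, slow++,fast++
slow=3 fast=7: a[fast]=0, fast++
slow=3 fast=8: a[fast]=2≠0 swap→a[3]=2, slow++,fast++
slow=4 fast=9: a[fast]=2≠0 swap→a[4]=2, slow++,fast++
slow=5 fast=10: a[fast]=9≠0 swap→a[5]=9, slow++,fast++
slow=6 fast=11: a[fast]=0, fast++
slow=6 fast=12: a[fast]=0, fast++
slow=6 fast=13: a[fast]=0, fast++
slow=6 fast=14: a[fast]=0, fast++
slow=6 fast=15: a[fast]=0, fast++
slow=6 fast=16: a[fast]=0, fast++
slow=6 fast=17: a[fast]=0, fast++
slow=6 fast=18: a[fast]=9≠0 swap→a[6]=9, slow++,fast++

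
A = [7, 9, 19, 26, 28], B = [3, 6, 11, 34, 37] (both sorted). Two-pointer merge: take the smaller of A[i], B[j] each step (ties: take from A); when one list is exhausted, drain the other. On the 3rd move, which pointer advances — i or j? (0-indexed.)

i=0 j=0: A[i]=7>B[j]=3 take 3, j++
i=0 j=1: A[i]=7>B[j]=6 take 6, j++
i=0 j=2: A[i]=7<=B[j]=11 take 7, i++

i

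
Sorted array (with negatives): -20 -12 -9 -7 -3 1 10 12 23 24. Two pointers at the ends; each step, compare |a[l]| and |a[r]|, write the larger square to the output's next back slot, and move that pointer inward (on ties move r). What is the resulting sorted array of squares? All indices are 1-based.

[1, 9, 49, 81, 100, 144, 144, 400, 529, 576]

[1,10] |-20|<=|24| out[10]=576 → r--
[1,9] |-20|<=|23| out[9]=529 → r--
[1,8] |-20|>|12| out[8]=400 → l++
[2,8] |-12|<=|12| out[7]=144 → r--
[2,7] |-12|>|10| out[6]=144 → l++
[3,7] |-9|<=|10| out[5]=100 → r--
[3,6] |-9|>|1| out[4]=81 → l++
[4,6] |-7|>|1| out[3]=49 → l++
[5,6] |-3|>|1| out[2]=9 → l++
[6,6] |1|<=|1| out[1]=1 → r--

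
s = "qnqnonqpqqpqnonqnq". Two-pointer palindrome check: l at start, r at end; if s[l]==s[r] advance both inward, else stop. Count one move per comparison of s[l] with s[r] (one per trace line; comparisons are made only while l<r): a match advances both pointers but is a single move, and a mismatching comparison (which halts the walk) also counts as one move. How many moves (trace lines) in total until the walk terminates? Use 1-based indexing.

9 moves

[1,18] 'q'=='q' → l++,r--
[2,17] 'n'=='n' → l++,r--
[3,16] 'q'=='q' → l++,r--
[4,15] 'n'=='n' → l++,r--
[5,14] 'o'=='o' → l++,r--
[6,13] 'n'=='n' → l++,r--
[7,12] 'q'=='q' → l++,r--
[8,11] 'p'=='p' → l++,r--
[9,10] 'q'=='q' → l++,r--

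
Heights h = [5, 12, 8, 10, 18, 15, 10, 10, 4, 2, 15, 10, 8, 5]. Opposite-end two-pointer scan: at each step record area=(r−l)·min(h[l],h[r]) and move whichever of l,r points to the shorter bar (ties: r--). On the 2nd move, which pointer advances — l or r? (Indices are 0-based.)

[0,13] min(5,5)*13=65 best=65 * → r--
[0,12] min(5,8)*12=60 best=65 → l++

l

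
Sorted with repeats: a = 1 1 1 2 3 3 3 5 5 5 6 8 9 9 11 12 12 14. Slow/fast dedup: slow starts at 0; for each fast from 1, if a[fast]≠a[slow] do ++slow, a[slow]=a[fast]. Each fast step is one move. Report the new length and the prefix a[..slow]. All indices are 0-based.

slow=0 fast=1: a[fast]=1=a[slow] dup, fast++
slow=0 fast=2: a[fast]=1=a[slow] dup, fast++
slow=0 fast=3: a[fast]=2≠a[slow]=1 write a[1]=2, slow++,fast++
slow=1 fast=4: a[fast]=3≠a[slow]=2 write a[2]=3, slow++,fast++
slow=2 fast=5: a[fast]=3=a[slow] dup, fast++
slow=2 fast=6: a[fast]=3=a[slow] dup, fast++
slow=2 fast=7: a[fast]=5≠a[slow]=3 write a[3]=5, slow++,fast++
slow=3 fast=8: a[fast]=5=a[slow] dup, fast++
slow=3 fast=9: a[fast]=5=a[slow] dup, fast++
slow=3 fast=10: a[fast]=6≠a[slow]=5 write a[4]=6, slow++,fast++
slow=4 fast=11: a[fast]=8≠a[slow]=6 write a[5]=8, slow++,fast++
slow=5 fast=12: a[fast]=9≠a[slow]=8 write a[6]=9, slow++,fast++
slow=6 fast=13: a[fast]=9=a[slow] dup, fast++
slow=6 fast=14: a[fast]=11≠a[slow]=9 write a[7]=11, slow++,fast++
slow=7 fast=15: a[fast]=12≠a[slow]=11 write a[8]=12, slow++,fast++
slow=8 fast=16: a[fast]=12=a[slow] dup, fast++
slow=8 fast=17: a[fast]=14≠a[slow]=12 write a[9]=14, slow++,fast++

length 10; prefix = [1, 2, 3, 5, 6, 8, 9, 11, 12, 14]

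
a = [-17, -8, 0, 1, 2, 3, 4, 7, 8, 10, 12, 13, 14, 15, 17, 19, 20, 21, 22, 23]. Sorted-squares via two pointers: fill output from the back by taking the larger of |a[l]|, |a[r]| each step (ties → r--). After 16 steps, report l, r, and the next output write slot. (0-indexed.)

[0,19] |-17|<=|23| out[19]=529 → r--
[0,18] |-17|<=|22| out[18]=484 → r--
[0,17] |-17|<=|21| out[17]=441 → r--
[0,16] |-17|<=|20| out[16]=400 → r--
[0,15] |-17|<=|19| out[15]=361 → r--
[0,14] |-17|<=|17| out[14]=289 → r--
[0,13] |-17|>|15| out[13]=289 → l++
[1,13] |-8|<=|15| out[12]=225 → r--
[1,12] |-8|<=|14| out[11]=196 → r--
[1,11] |-8|<=|13| out[10]=169 → r--
[1,10] |-8|<=|12| out[9]=144 → r--
[1,9] |-8|<=|10| out[8]=100 → r--
[1,8] |-8|<=|8| out[7]=64 → r--
[1,7] |-8|>|7| out[6]=64 → l++
[2,7] |0|<=|7| out[5]=49 → r--
[2,6] |0|<=|4| out[4]=16 → r--

l=2, r=5, next write slot=3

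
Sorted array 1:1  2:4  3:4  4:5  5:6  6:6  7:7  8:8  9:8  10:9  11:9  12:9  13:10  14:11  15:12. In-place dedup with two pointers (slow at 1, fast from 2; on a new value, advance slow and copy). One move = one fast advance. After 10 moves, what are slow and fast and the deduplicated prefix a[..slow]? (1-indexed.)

(s=1,f=2) a[fast]=4≠a[slow]=1 write a[2]=4 → slow++,fast++
(s=2,f=3) a[fast]=4=a[slow] dup → fast++
(s=2,f=4) a[fast]=5≠a[slow]=4 write a[3]=5 → slow++,fast++
(s=3,f=5) a[fast]=6≠a[slow]=5 write a[4]=6 → slow++,fast++
(s=4,f=6) a[fast]=6=a[slow] dup → fast++
(s=4,f=7) a[fast]=7≠a[slow]=6 write a[5]=7 → slow++,fast++
(s=5,f=8) a[fast]=8≠a[slow]=7 write a[6]=8 → slow++,fast++
(s=6,f=9) a[fast]=8=a[slow] dup → fast++
(s=6,f=10) a[fast]=9≠a[slow]=8 write a[7]=9 → slow++,fast++
(s=7,f=11) a[fast]=9=a[slow] dup → fast++

slow=7, fast=12, prefix=[1, 4, 5, 6, 7, 8, 9]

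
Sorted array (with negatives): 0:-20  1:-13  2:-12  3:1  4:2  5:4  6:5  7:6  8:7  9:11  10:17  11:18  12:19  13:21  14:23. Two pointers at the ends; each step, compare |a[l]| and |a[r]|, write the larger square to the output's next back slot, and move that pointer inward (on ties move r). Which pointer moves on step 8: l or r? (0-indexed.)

l

[0,14] |-20|<=|23| out[14]=529 → r--
[0,13] |-20|<=|21| out[13]=441 → r--
[0,12] |-20|>|19| out[12]=400 → l++
[1,12] |-13|<=|19| out[11]=361 → r--
[1,11] |-13|<=|18| out[10]=324 → r--
[1,10] |-13|<=|17| out[9]=289 → r--
[1,9] |-13|>|11| out[8]=169 → l++
[2,9] |-12|>|11| out[7]=144 → l++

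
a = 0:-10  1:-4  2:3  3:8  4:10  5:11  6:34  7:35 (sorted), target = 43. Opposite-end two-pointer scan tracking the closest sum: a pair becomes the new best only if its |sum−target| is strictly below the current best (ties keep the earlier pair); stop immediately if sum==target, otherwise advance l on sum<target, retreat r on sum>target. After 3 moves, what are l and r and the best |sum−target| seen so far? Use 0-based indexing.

l=3, r=7, best |Δ|=5

[0,7] -10+35=25 d=18 * → l++
[1,7] -4+35=31 d=12 * → l++
[2,7] 3+35=38 d=5 * → l++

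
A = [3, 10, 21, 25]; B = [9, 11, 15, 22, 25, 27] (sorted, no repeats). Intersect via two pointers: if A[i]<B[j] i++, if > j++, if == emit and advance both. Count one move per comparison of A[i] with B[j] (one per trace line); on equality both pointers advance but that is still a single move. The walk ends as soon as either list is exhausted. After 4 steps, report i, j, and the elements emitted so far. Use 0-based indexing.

i=2, j=2, emitted=[]

i=0 j=0: 3<9, i++
i=1 j=0: 10>9, j++
i=1 j=1: 10<11, i++
i=2 j=1: 21>11, j++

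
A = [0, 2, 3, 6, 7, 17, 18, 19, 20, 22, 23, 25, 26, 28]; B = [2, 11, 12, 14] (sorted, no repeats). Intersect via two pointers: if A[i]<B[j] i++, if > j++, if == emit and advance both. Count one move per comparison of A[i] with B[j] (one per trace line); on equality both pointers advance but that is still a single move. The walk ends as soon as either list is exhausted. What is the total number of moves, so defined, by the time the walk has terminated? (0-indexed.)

8 moves

i=0 j=0: 0<2, i++
i=1 j=0: 2==2 emit, i++,j++
i=2 j=1: 3<11, i++
i=3 j=1: 6<11, i++
i=4 j=1: 7<11, i++
i=5 j=1: 17>11, j++
i=5 j=2: 17>12, j++
i=5 j=3: 17>14, j++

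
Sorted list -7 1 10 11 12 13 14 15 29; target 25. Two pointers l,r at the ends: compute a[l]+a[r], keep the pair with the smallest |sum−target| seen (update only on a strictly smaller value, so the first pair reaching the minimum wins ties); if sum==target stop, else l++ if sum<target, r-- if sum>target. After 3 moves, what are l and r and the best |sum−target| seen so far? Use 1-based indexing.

l=3, r=8, best |Δ|=3

[1,9] -7+29=22 d=3 * → l++
[2,9] 1+29=30 d=5 → r--
[2,8] 1+15=16 d=9 → l++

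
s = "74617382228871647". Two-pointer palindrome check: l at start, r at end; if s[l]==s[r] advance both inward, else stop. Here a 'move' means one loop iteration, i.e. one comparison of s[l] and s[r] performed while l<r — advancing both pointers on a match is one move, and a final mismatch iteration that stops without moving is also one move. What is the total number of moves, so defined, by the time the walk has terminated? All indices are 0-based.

[0,16] '7'=='7' → l++,r--
[1,15] '4'=='4' → l++,r--
[2,14] '6'=='6' → l++,r--
[3,13] '1'=='1' → l++,r--
[4,12] '7'=='7' → l++,r--
[5,11] '3'!='8' → stop

6 moves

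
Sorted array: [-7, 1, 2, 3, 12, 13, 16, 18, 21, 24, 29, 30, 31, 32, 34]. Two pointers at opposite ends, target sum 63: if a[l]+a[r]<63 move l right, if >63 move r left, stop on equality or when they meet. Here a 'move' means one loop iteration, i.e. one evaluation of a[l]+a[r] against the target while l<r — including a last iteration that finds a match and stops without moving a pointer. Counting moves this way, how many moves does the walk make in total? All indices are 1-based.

11 moves

l=1 r=15: -7+34=27 <63, l++
l=2 r=15: 1+34=35 <63, l++
l=3 r=15: 2+34=36 <63, l++
l=4 r=15: 3+34=37 <63, l++
l=5 r=15: 12+34=46 <63, l++
l=6 r=15: 13+34=47 <63, l++
l=7 r=15: 16+34=50 <63, l++
l=8 r=15: 18+34=52 <63, l++
l=9 r=15: 21+34=55 <63, l++
l=10 r=15: 24+34=58 <63, l++
l=11 r=15: 29+34=63, found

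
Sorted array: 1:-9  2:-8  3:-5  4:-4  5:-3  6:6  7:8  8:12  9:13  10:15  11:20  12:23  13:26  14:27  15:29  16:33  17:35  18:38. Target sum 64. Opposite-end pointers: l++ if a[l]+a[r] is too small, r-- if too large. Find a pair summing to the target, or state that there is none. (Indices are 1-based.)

l=1 r=18: -9+38=29 <64, l++
l=2 r=18: -8+38=30 <64, l++
l=3 r=18: -5+38=33 <64, l++
l=4 r=18: -4+38=34 <64, l++
l=5 r=18: -3+38=35 <64, l++
l=6 r=18: 6+38=44 <64, l++
l=7 r=18: 8+38=46 <64, l++
l=8 r=18: 12+38=50 <64, l++
l=9 r=18: 13+38=51 <64, l++
l=10 r=18: 15+38=53 <64, l++
l=11 r=18: 20+38=58 <64, l++
l=12 r=18: 23+38=61 <64, l++
l=13 r=18: 26+38=64, found

(26, 38)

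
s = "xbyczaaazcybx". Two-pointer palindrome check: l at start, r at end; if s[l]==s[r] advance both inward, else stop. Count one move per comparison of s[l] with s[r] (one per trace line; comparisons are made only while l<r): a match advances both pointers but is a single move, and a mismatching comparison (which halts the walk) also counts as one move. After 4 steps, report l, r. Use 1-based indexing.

[1,13] 'x'=='x' → l++,r--
[2,12] 'b'=='b' → l++,r--
[3,11] 'y'=='y' → l++,r--
[4,10] 'c'=='c' → l++,r--

l=5, r=9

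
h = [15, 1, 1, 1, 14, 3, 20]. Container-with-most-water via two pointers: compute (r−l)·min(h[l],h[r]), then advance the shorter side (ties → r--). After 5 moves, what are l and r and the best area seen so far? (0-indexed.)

[0,6] min(15,20)*6=90 best=90 * → l++
[1,6] min(1,20)*5=5 best=90 → l++
[2,6] min(1,20)*4=4 best=90 → l++
[3,6] min(1,20)*3=3 best=90 → l++
[4,6] min(14,20)*2=28 best=90 → l++

l=5, r=6, best area=90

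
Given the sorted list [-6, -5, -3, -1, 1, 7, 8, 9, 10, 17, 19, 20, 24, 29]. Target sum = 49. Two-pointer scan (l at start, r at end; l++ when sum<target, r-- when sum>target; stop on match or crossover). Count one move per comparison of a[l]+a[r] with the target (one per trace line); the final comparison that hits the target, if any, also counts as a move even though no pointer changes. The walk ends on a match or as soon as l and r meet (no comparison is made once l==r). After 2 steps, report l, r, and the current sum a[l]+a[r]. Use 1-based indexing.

l=3, r=14, sum=26

[1,14] -6+29=23 <49 → l++
[2,14] -5+29=24 <49 → l++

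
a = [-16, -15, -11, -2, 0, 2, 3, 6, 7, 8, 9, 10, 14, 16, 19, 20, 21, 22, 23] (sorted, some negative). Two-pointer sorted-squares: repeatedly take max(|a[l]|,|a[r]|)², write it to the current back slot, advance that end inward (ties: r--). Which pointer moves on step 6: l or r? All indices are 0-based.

[0,18] |-16|<=|23| out[18]=529 → r--
[0,17] |-16|<=|22| out[17]=484 → r--
[0,16] |-16|<=|21| out[16]=441 → r--
[0,15] |-16|<=|20| out[15]=400 → r--
[0,14] |-16|<=|19| out[14]=361 → r--
[0,13] |-16|<=|16| out[13]=256 → r--

r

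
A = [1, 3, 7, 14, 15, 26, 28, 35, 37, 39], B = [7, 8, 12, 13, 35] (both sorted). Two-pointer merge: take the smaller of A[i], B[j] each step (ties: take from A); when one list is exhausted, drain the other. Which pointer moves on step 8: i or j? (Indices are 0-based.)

i

[i=0,j=0] A[i]=1<=B[j]=7 take 1 → i++
[i=1,j=0] A[i]=3<=B[j]=7 take 3 → i++
[i=2,j=0] A[i]=7<=B[j]=7 take 7 → i++
[i=3,j=0] A[i]=14>B[j]=7 take 7 → j++
[i=3,j=1] A[i]=14>B[j]=8 take 8 → j++
[i=3,j=2] A[i]=14>B[j]=12 take 12 → j++
[i=3,j=3] A[i]=14>B[j]=13 take 13 → j++
[i=3,j=4] A[i]=14<=B[j]=35 take 14 → i++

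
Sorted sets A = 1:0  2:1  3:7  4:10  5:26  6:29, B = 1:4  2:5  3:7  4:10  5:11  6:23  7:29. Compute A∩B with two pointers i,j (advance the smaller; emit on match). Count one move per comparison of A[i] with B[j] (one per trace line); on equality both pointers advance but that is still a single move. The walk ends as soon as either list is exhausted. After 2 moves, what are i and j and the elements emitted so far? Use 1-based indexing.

[i=1,j=1] 0<4 → i++
[i=2,j=1] 1<4 → i++

i=3, j=1, emitted=[]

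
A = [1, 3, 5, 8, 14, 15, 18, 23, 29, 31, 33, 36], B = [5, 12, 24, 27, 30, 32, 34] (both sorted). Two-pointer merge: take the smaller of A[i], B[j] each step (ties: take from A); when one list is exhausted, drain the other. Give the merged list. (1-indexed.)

[1, 3, 5, 5, 8, 12, 14, 15, 18, 23, 24, 27, 29, 30, 31, 32, 33, 34, 36]

[i=1,j=1] A[i]=1<=B[j]=5 take 1 → i++
[i=2,j=1] A[i]=3<=B[j]=5 take 3 → i++
[i=3,j=1] A[i]=5<=B[j]=5 take 5 → i++
[i=4,j=1] A[i]=8>B[j]=5 take 5 → j++
[i=4,j=2] A[i]=8<=B[j]=12 take 8 → i++
[i=5,j=2] A[i]=14>B[j]=12 take 12 → j++
[i=5,j=3] A[i]=14<=B[j]=24 take 14 → i++
[i=6,j=3] A[i]=15<=B[j]=24 take 15 → i++
[i=7,j=3] A[i]=18<=B[j]=24 take 18 → i++
[i=8,j=3] A[i]=23<=B[j]=24 take 23 → i++
[i=9,j=3] A[i]=29>B[j]=24 take 24 → j++
[i=9,j=4] A[i]=29>B[j]=27 take 27 → j++
[i=9,j=5] A[i]=29<=B[j]=30 take 29 → i++
[i=10,j=5] A[i]=31>B[j]=30 take 30 → j++
[i=10,j=6] A[i]=31<=B[j]=32 take 31 → i++
[i=11,j=6] A[i]=33>B[j]=32 take 32 → j++
[i=11,j=7] A[i]=33<=B[j]=34 take 33 → i++
[i=12,j=7] A[i]=36>B[j]=34 take 34 → j++
[i=12,j=8] B done, take A[i]=36 → i++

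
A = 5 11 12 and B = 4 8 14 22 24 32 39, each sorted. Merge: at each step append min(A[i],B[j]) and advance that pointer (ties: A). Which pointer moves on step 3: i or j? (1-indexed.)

[i=1,j=1] A[i]=5>B[j]=4 take 4 → j++
[i=1,j=2] A[i]=5<=B[j]=8 take 5 → i++
[i=2,j=2] A[i]=11>B[j]=8 take 8 → j++

j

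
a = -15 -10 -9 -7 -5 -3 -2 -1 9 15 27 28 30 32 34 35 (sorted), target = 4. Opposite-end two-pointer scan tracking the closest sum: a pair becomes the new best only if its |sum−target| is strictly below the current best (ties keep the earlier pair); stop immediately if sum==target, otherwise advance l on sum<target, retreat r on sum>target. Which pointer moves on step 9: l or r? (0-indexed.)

l

l=0 r=15: -15+35=20 d=16 *, r--
l=0 r=14: -15+34=19 d=15 *, r--
l=0 r=13: -15+32=17 d=13 *, r--
l=0 r=12: -15+30=15 d=11 *, r--
l=0 r=11: -15+28=13 d=9 *, r--
l=0 r=10: -15+27=12 d=8 *, r--
l=0 r=9: -15+15=0 d=4 *, l++
l=1 r=9: -10+15=5 d=1 *, r--
l=1 r=8: -10+9=-1 d=5, l++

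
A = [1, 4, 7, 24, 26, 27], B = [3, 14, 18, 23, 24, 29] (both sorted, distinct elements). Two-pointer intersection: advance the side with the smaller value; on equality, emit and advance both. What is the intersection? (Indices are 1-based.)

intersection = [24]

i=1 j=1: 1<3, i++
i=2 j=1: 4>3, j++
i=2 j=2: 4<14, i++
i=3 j=2: 7<14, i++
i=4 j=2: 24>14, j++
i=4 j=3: 24>18, j++
i=4 j=4: 24>23, j++
i=4 j=5: 24==24 emit, i++,j++
i=5 j=6: 26<29, i++
i=6 j=6: 27<29, i++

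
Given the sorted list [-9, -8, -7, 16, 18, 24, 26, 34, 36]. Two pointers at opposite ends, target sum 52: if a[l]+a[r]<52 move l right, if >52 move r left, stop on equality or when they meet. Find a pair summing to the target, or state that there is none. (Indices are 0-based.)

l=0 r=8: -9+36=27 <52, l++
l=1 r=8: -8+36=28 <52, l++
l=2 r=8: -7+36=29 <52, l++
l=3 r=8: 16+36=52, found

(16, 36)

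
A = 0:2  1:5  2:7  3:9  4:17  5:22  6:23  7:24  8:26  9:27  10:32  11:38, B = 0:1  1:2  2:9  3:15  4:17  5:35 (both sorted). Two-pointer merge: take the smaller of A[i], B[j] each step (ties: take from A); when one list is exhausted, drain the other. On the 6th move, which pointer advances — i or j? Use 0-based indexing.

i

i=0 j=0: A[i]=2>B[j]=1 take 1, j++
i=0 j=1: A[i]=2<=B[j]=2 take 2, i++
i=1 j=1: A[i]=5>B[j]=2 take 2, j++
i=1 j=2: A[i]=5<=B[j]=9 take 5, i++
i=2 j=2: A[i]=7<=B[j]=9 take 7, i++
i=3 j=2: A[i]=9<=B[j]=9 take 9, i++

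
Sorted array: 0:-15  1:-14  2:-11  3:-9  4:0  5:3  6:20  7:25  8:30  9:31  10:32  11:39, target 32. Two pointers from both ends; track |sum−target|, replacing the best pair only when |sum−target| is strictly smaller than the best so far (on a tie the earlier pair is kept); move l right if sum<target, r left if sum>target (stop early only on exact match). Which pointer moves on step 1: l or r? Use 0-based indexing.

l

l=0 r=11: -15+39=24 d=8 *, l++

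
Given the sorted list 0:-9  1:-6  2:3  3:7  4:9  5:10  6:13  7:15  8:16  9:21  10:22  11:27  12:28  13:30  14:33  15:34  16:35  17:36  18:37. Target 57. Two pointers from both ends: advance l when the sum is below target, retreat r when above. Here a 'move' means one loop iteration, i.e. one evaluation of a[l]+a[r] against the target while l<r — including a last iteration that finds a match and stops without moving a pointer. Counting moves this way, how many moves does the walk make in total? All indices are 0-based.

l=0 r=18: -9+37=28 <57, l++
l=1 r=18: -6+37=31 <57, l++
l=2 r=18: 3+37=40 <57, l++
l=3 r=18: 7+37=44 <57, l++
l=4 r=18: 9+37=46 <57, l++
l=5 r=18: 10+37=47 <57, l++
l=6 r=18: 13+37=50 <57, l++
l=7 r=18: 15+37=52 <57, l++
l=8 r=18: 16+37=53 <57, l++
l=9 r=18: 21+37=58 >57, r--
l=9 r=17: 21+36=57, found

11 moves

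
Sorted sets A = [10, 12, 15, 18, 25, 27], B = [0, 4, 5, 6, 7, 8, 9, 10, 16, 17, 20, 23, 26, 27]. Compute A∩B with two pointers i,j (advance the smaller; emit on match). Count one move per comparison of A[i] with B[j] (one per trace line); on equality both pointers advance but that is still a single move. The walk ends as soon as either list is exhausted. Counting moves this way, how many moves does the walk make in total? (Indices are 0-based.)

18 moves

i=0 j=0: 10>0, j++
i=0 j=1: 10>4, j++
i=0 j=2: 10>5, j++
i=0 j=3: 10>6, j++
i=0 j=4: 10>7, j++
i=0 j=5: 10>8, j++
i=0 j=6: 10>9, j++
i=0 j=7: 10==10 emit, i++,j++
i=1 j=8: 12<16, i++
i=2 j=8: 15<16, i++
i=3 j=8: 18>16, j++
i=3 j=9: 18>17, j++
i=3 j=10: 18<20, i++
i=4 j=10: 25>20, j++
i=4 j=11: 25>23, j++
i=4 j=12: 25<26, i++
i=5 j=12: 27>26, j++
i=5 j=13: 27==27 emit, i++,j++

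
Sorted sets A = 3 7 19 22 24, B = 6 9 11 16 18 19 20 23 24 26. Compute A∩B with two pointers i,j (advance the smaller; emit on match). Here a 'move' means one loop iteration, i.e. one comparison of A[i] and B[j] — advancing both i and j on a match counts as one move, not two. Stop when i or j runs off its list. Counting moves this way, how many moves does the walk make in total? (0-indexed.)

12 moves

i=0 j=0: 3<6, i++
i=1 j=0: 7>6, j++
i=1 j=1: 7<9, i++
i=2 j=1: 19>9, j++
i=2 j=2: 19>11, j++
i=2 j=3: 19>16, j++
i=2 j=4: 19>18, j++
i=2 j=5: 19==19 emit, i++,j++
i=3 j=6: 22>20, j++
i=3 j=7: 22<23, i++
i=4 j=7: 24>23, j++
i=4 j=8: 24==24 emit, i++,j++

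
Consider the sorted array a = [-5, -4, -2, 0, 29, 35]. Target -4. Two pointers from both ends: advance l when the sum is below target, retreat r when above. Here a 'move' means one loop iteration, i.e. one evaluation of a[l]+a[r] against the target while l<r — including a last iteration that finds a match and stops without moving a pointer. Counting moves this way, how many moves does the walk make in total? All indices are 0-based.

4 moves

l=0 r=5: -5+35=30 >-4, r--
l=0 r=4: -5+29=24 >-4, r--
l=0 r=3: -5+0=-5 <-4, l++
l=1 r=3: -4+0=-4, found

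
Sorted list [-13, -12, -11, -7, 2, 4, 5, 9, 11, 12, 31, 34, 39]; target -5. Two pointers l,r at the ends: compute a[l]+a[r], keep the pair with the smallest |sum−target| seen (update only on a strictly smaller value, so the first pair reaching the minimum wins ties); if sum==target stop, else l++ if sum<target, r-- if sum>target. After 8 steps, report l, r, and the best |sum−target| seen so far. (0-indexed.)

[0,12] -13+39=26 d=31 * → r--
[0,11] -13+34=21 d=26 * → r--
[0,10] -13+31=18 d=23 * → r--
[0,9] -13+12=-1 d=4 * → r--
[0,8] -13+11=-2 d=3 * → r--
[0,7] -13+9=-4 d=1 * → r--
[0,6] -13+5=-8 d=3 → l++
[1,6] -12+5=-7 d=2 → l++

l=2, r=6, best |Δ|=1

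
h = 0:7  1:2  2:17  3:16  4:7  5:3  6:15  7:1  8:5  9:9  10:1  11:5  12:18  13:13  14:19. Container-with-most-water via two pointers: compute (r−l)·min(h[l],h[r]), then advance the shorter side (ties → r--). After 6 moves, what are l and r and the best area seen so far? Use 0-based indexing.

l=6, r=14, best area=204

l=0 r=14: min(7,19)*14=98 best=98 *, l++
l=1 r=14: min(2,19)*13=26 best=98, l++
l=2 r=14: min(17,19)*12=204 best=204 *, l++
l=3 r=14: min(16,19)*11=176 best=204, l++
l=4 r=14: min(7,19)*10=70 best=204, l++
l=5 r=14: min(3,19)*9=27 best=204, l++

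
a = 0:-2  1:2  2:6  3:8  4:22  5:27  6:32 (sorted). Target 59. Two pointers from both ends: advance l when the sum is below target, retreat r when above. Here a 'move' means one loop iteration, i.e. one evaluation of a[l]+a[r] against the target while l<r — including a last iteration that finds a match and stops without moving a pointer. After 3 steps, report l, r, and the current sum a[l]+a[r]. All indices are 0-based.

[0,6] -2+32=30 <59 → l++
[1,6] 2+32=34 <59 → l++
[2,6] 6+32=38 <59 → l++

l=3, r=6, sum=40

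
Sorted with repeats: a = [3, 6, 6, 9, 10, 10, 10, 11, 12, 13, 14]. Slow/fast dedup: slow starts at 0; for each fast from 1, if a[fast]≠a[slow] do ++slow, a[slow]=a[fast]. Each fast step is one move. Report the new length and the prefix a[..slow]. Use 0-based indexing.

length 8; prefix = [3, 6, 9, 10, 11, 12, 13, 14]

slow=0 fast=1: a[fast]=6≠a[slow]=3 write a[1]=6, slow++,fast++
slow=1 fast=2: a[fast]=6=a[slow] dup, fast++
slow=1 fast=3: a[fast]=9≠a[slow]=6 write a[2]=9, slow++,fast++
slow=2 fast=4: a[fast]=10≠a[slow]=9 write a[3]=10, slow++,fast++
slow=3 fast=5: a[fast]=10=a[slow] dup, fast++
slow=3 fast=6: a[fast]=10=a[slow] dup, fast++
slow=3 fast=7: a[fast]=11≠a[slow]=10 write a[4]=11, slow++,fast++
slow=4 fast=8: a[fast]=12≠a[slow]=11 write a[5]=12, slow++,fast++
slow=5 fast=9: a[fast]=13≠a[slow]=12 write a[6]=13, slow++,fast++
slow=6 fast=10: a[fast]=14≠a[slow]=13 write a[7]=14, slow++,fast++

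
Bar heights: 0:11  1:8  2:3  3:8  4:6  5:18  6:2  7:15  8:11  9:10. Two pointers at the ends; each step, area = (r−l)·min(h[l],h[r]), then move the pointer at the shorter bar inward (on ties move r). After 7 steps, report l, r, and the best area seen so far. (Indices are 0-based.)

l=0 r=9: min(11,10)*9=90 best=90 *, r--
l=0 r=8: min(11,11)*8=88 best=90, r--
l=0 r=7: min(11,15)*7=77 best=90, l++
l=1 r=7: min(8,15)*6=48 best=90, l++
l=2 r=7: min(3,15)*5=15 best=90, l++
l=3 r=7: min(8,15)*4=32 best=90, l++
l=4 r=7: min(6,15)*3=18 best=90, l++

l=5, r=7, best area=90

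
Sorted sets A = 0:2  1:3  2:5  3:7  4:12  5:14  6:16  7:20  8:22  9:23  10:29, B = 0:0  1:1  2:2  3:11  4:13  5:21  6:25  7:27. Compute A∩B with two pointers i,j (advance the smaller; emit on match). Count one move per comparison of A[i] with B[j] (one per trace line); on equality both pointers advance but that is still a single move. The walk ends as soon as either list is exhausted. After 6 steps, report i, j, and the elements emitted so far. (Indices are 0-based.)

i=4, j=3, emitted=[2]

i=0 j=0: 2>0, j++
i=0 j=1: 2>1, j++
i=0 j=2: 2==2 emit, i++,j++
i=1 j=3: 3<11, i++
i=2 j=3: 5<11, i++
i=3 j=3: 7<11, i++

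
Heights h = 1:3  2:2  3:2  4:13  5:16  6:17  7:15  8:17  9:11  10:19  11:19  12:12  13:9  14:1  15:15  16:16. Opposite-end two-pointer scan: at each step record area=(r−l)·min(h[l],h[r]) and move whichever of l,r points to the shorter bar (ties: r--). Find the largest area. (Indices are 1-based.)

max area = 176

[1,16] min(3,16)*15=45 best=45 * → l++
[2,16] min(2,16)*14=28 best=45 → l++
[3,16] min(2,16)*13=26 best=45 → l++
[4,16] min(13,16)*12=156 best=156 * → l++
[5,16] min(16,16)*11=176 best=176 * → r--
[5,15] min(16,15)*10=150 best=176 → r--
[5,14] min(16,1)*9=9 best=176 → r--
[5,13] min(16,9)*8=72 best=176 → r--
[5,12] min(16,12)*7=84 best=176 → r--
[5,11] min(16,19)*6=96 best=176 → l++
[6,11] min(17,19)*5=85 best=176 → l++
[7,11] min(15,19)*4=60 best=176 → l++
[8,11] min(17,19)*3=51 best=176 → l++
[9,11] min(11,19)*2=22 best=176 → l++
[10,11] min(19,19)*1=19 best=176 → r--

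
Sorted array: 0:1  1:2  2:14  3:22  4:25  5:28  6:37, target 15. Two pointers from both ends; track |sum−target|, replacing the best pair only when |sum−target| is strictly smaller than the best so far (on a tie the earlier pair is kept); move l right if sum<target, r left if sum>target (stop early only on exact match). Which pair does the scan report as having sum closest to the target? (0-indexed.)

pair (1, 14) with sum 15 (|Δ|=0)

[0,6] 1+37=38 d=23 * → r--
[0,5] 1+28=29 d=14 * → r--
[0,4] 1+25=26 d=11 * → r--
[0,3] 1+22=23 d=8 * → r--
[0,2] 1+14=15 d=0 * → stop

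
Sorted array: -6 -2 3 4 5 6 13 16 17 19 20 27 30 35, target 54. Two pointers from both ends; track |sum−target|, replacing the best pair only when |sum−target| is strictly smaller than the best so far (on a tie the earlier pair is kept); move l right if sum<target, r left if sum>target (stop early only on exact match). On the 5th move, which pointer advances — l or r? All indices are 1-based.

l=1 r=14: -6+35=29 d=25 *, l++
l=2 r=14: -2+35=33 d=21 *, l++
l=3 r=14: 3+35=38 d=16 *, l++
l=4 r=14: 4+35=39 d=15 *, l++
l=5 r=14: 5+35=40 d=14 *, l++

l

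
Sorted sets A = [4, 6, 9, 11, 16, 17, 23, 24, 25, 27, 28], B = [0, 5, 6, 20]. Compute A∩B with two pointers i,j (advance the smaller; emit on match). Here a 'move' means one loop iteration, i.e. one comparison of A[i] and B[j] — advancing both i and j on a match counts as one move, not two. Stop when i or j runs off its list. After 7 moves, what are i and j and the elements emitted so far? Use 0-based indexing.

i=5, j=3, emitted=[6]

i=0 j=0: 4>0, j++
i=0 j=1: 4<5, i++
i=1 j=1: 6>5, j++
i=1 j=2: 6==6 emit, i++,j++
i=2 j=3: 9<20, i++
i=3 j=3: 11<20, i++
i=4 j=3: 16<20, i++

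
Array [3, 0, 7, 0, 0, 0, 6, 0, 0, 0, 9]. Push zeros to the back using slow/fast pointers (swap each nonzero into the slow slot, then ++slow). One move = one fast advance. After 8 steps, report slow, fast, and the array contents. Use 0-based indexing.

slow=3, fast=8, a=[3, 7, 6, 0, 0, 0, 0, 0, 0, 0, 9]

slow=0 fast=0: a[fast]=3≠0 swap→a[0]=3, slow++,fast++
slow=1 fast=1: a[fast]=0, fast++
slow=1 fast=2: a[fast]=7≠0 swap→a[1]=7, slow++,fast++
slow=2 fast=3: a[fast]=0, fast++
slow=2 fast=4: a[fast]=0, fast++
slow=2 fast=5: a[fast]=0, fast++
slow=2 fast=6: a[fast]=6≠0 swap→a[2]=6, slow++,fast++
slow=3 fast=7: a[fast]=0, fast++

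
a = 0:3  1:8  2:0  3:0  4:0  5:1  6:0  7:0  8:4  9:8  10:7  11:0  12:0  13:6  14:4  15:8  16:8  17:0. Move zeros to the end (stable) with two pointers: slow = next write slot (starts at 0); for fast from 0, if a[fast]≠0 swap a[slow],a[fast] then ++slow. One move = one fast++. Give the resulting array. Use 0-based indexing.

[3, 8, 1, 4, 8, 7, 6, 4, 8, 8, 0, 0, 0, 0, 0, 0, 0, 0]

(s=0,f=0) a[fast]=3≠0 swap→a[0]=3 → slow++,fast++
(s=1,f=1) a[fast]=8≠0 swap→a[1]=8 → slow++,fast++
(s=2,f=2) a[fast]=0 → fast++
(s=2,f=3) a[fast]=0 → fast++
(s=2,f=4) a[fast]=0 → fast++
(s=2,f=5) a[fast]=1≠0 swap→a[2]=1 → slow++,fast++
(s=3,f=6) a[fast]=0 → fast++
(s=3,f=7) a[fast]=0 → fast++
(s=3,f=8) a[fast]=4≠0 swap→a[3]=4 → slow++,fast++
(s=4,f=9) a[fast]=8≠0 swap→a[4]=8 → slow++,fast++
(s=5,f=10) a[fast]=7≠0 swap→a[5]=7 → slow++,fast++
(s=6,f=11) a[fast]=0 → fast++
(s=6,f=12) a[fast]=0 → fast++
(s=6,f=13) a[fast]=6≠0 swap→a[6]=6 → slow++,fast++
(s=7,f=14) a[fast]=4≠0 swap→a[7]=4 → slow++,fast++
(s=8,f=15) a[fast]=8≠0 swap→a[8]=8 → slow++,fast++
(s=9,f=16) a[fast]=8≠0 swap→a[9]=8 → slow++,fast++
(s=10,f=17) a[fast]=0 → fast++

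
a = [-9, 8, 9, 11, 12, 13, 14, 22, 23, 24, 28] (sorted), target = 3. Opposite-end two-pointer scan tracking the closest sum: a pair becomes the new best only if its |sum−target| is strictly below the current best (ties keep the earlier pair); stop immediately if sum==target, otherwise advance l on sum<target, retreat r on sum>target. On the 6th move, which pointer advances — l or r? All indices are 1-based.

r

[1,11] -9+28=19 d=16 * → r--
[1,10] -9+24=15 d=12 * → r--
[1,9] -9+23=14 d=11 * → r--
[1,8] -9+22=13 d=10 * → r--
[1,7] -9+14=5 d=2 * → r--
[1,6] -9+13=4 d=1 * → r--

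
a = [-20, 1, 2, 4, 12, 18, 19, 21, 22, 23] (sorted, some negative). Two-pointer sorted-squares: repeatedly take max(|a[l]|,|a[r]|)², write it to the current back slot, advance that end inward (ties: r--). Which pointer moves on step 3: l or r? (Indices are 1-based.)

r

[1,10] |-20|<=|23| out[10]=529 → r--
[1,9] |-20|<=|22| out[9]=484 → r--
[1,8] |-20|<=|21| out[8]=441 → r--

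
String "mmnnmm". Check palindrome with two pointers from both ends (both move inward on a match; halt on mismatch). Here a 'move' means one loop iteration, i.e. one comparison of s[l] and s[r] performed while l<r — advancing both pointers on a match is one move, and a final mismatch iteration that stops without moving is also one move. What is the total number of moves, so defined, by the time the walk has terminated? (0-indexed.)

[0,5] 'm'=='m' → l++,r--
[1,4] 'm'=='m' → l++,r--
[2,3] 'n'=='n' → l++,r--

3 moves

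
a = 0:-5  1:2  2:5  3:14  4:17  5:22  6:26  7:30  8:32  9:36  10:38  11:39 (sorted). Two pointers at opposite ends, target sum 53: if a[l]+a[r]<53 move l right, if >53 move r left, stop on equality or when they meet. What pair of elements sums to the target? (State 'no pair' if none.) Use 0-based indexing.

l=0 r=11: -5+39=34 <53, l++
l=1 r=11: 2+39=41 <53, l++
l=2 r=11: 5+39=44 <53, l++
l=3 r=11: 14+39=53, found

(14, 39)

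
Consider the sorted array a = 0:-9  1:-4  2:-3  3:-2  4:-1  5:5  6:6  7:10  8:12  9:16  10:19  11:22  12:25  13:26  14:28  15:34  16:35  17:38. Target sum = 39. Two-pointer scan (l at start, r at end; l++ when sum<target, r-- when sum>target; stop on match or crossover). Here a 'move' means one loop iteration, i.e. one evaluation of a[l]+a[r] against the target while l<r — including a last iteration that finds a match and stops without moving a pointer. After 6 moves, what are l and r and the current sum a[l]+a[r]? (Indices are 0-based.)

[0,17] -9+38=29 <39 → l++
[1,17] -4+38=34 <39 → l++
[2,17] -3+38=35 <39 → l++
[3,17] -2+38=36 <39 → l++
[4,17] -1+38=37 <39 → l++
[5,17] 5+38=43 >39 → r--

l=5, r=16, sum=40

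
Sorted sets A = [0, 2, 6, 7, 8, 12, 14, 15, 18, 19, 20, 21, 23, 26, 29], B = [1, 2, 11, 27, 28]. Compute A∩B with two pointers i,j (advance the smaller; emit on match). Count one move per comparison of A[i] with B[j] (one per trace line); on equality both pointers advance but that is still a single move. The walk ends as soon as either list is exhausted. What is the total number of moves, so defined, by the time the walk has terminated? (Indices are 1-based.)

18 moves

[i=1,j=1] 0<1 → i++
[i=2,j=1] 2>1 → j++
[i=2,j=2] 2==2 emit → i++,j++
[i=3,j=3] 6<11 → i++
[i=4,j=3] 7<11 → i++
[i=5,j=3] 8<11 → i++
[i=6,j=3] 12>11 → j++
[i=6,j=4] 12<27 → i++
[i=7,j=4] 14<27 → i++
[i=8,j=4] 15<27 → i++
[i=9,j=4] 18<27 → i++
[i=10,j=4] 19<27 → i++
[i=11,j=4] 20<27 → i++
[i=12,j=4] 21<27 → i++
[i=13,j=4] 23<27 → i++
[i=14,j=4] 26<27 → i++
[i=15,j=4] 29>27 → j++
[i=15,j=5] 29>28 → j++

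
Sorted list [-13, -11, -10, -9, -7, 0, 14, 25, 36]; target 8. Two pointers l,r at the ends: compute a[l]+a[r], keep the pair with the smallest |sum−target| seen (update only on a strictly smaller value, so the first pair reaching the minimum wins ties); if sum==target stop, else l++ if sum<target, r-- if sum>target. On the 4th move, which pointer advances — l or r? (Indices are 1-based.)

[1,9] -13+36=23 d=15 * → r--
[1,8] -13+25=12 d=4 * → r--
[1,7] -13+14=1 d=7 → l++
[2,7] -11+14=3 d=5 → l++

l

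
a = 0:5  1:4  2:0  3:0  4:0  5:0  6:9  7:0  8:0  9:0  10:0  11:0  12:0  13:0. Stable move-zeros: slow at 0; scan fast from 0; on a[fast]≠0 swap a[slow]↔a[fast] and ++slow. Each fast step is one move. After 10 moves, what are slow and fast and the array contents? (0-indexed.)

(s=0,f=0) a[fast]=5≠0 swap→a[0]=5 → slow++,fast++
(s=1,f=1) a[fast]=4≠0 swap→a[1]=4 → slow++,fast++
(s=2,f=2) a[fast]=0 → fast++
(s=2,f=3) a[fast]=0 → fast++
(s=2,f=4) a[fast]=0 → fast++
(s=2,f=5) a[fast]=0 → fast++
(s=2,f=6) a[fast]=9≠0 swap→a[2]=9 → slow++,fast++
(s=3,f=7) a[fast]=0 → fast++
(s=3,f=8) a[fast]=0 → fast++
(s=3,f=9) a[fast]=0 → fast++

slow=3, fast=10, a=[5, 4, 9, 0, 0, 0, 0, 0, 0, 0, 0, 0, 0, 0]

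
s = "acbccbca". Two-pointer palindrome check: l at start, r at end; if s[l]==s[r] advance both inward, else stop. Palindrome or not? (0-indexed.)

l=0 r=7: 'a'=='a', l++,r--
l=1 r=6: 'c'=='c', l++,r--
l=2 r=5: 'b'=='b', l++,r--
l=3 r=4: 'c'=='c', l++,r--

palindrome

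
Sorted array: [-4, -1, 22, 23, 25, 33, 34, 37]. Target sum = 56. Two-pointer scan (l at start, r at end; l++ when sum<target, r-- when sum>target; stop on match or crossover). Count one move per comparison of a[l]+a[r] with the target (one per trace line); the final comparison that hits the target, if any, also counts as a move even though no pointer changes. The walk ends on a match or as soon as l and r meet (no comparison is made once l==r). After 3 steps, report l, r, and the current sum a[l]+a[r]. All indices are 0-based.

l=2, r=6, sum=56

l=0 r=7: -4+37=33 <56, l++
l=1 r=7: -1+37=36 <56, l++
l=2 r=7: 22+37=59 >56, r--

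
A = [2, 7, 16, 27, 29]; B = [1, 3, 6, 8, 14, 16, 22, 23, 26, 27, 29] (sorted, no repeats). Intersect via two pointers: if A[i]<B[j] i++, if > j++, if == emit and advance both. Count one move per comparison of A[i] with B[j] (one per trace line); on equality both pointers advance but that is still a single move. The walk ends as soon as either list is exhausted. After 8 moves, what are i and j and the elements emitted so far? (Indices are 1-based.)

i=1 j=1: 2>1, j++
i=1 j=2: 2<3, i++
i=2 j=2: 7>3, j++
i=2 j=3: 7>6, j++
i=2 j=4: 7<8, i++
i=3 j=4: 16>8, j++
i=3 j=5: 16>14, j++
i=3 j=6: 16==16 emit, i++,j++

i=4, j=7, emitted=[16]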